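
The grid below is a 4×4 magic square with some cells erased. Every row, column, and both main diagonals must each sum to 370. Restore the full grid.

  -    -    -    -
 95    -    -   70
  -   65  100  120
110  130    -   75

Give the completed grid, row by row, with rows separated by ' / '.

The remaining cell in row 3 is (3,1) = 370 − 285 = 85.
The remaining cell in row 4 is (4,3) = 370 − 315 = 55.
Column 1 must total 370; the given cells sum to 290, so (1,1) = 80.
From column 4, 370 − (70 + 120 + 75) gives (1,4) = 105.
Main diagonal needs 370; the known cells sum to 255, so (2,2) = 115.
Anti-diagonal: 105 + 65 + 110 + ? = 370, so (2,3) = 90.
From column 2, 370 − (115 + 65 + 130) gives (1,2) = 60.
Column 3 must total 370; the given cells sum to 245, so (1,3) = 125.

80 60 125 105 / 95 115 90 70 / 85 65 100 120 / 110 130 55 75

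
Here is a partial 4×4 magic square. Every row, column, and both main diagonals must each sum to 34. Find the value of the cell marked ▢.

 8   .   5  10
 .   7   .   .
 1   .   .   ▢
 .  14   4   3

Row 1 must total 34; the given cells sum to 23, so (1,2) = 11.
From row 4, 34 − (14 + 4 + 3) gives (4,1) = 13.
From column 1, 34 − (8 + 1 + 13) gives (2,1) = 12.
Using column 2: 11 + 7 + 14 + ? → (3,2) = 34 − 32 = 2.
Main diagonal needs 34; the known cells sum to 18, so (3,3) = 16.
Anti-diagonal: 10 + 2 + 13 + ? = 34, so (2,3) = 9.
Row 2 needs 34; the known cells sum to 28, so (2,4) = 6.
Using row 3: 1 + 2 + 16 + ? → (3,4) = 34 − 19 = 15.

15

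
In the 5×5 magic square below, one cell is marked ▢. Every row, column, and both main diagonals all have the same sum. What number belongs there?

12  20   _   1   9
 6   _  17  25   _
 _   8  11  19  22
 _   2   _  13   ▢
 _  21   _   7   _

Column 4 is complete and sums to 65; that is the magic constant.
Row 1 must total 65; the given cells sum to 42, so (1,3) = 23.
Row 3: 8 + 11 + 19 + 22 + ? = 65, so (3,1) = 5.
The remaining cell in column 2 is (2,2) = 65 − 51 = 14.
Using main diagonal: 12 + 14 + 11 + 13 + ? → (5,5) = 65 − 50 = 15.
Anti-diagonal must total 65; the given cells sum to 47, so (5,1) = 18.
The remaining cell in row 2 is (2,5) = 65 − 62 = 3.
Using row 5: 18 + 21 + 7 + 15 + ? → (5,3) = 65 − 61 = 4.
Using column 1: 12 + 6 + 5 + 18 + ? → (4,1) = 65 − 41 = 24.
Column 3 needs 65; the known cells sum to 55, so (4,3) = 10.
Column 5: 9 + 3 + 22 + 15 + ? = 65, so (4,5) = 16.

16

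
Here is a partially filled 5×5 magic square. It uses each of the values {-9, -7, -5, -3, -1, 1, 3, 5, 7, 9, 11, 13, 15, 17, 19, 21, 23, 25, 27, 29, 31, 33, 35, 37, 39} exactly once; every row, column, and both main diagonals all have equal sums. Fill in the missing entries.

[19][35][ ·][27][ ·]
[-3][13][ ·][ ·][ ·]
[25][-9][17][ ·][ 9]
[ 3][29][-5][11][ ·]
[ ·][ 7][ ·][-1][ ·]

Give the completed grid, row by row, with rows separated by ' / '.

The 25 entries sum to 375, so each line sums to 375/5 = 75.
Row 3 must total 75; the given cells sum to 42, so (3,4) = 33.
Row 4 must total 75; the given cells sum to 38, so (4,5) = 37.
The remaining cell in column 1 is (5,1) = 75 − 44 = 31.
Using column 4: 27 + 33 + 11 + (-1) + ? → (2,4) = 75 − 70 = 5.
The remaining cell in main diagonal is (5,5) = 75 − 60 = 15.
The remaining cell in anti-diagonal is (1,5) = 75 − 82 = -7.
The remaining cell in row 1 is (1,3) = 75 − 74 = 1.
From row 5, 75 − (31 + 7 + (-1) + 15) gives (5,3) = 23.
Using column 3: 1 + 17 + (-5) + 23 + ? → (2,3) = 75 − 36 = 39.
Column 5 must total 75; the given cells sum to 54, so (2,5) = 21.

19 35 1 27 -7 / -3 13 39 5 21 / 25 -9 17 33 9 / 3 29 -5 11 37 / 31 7 23 -1 15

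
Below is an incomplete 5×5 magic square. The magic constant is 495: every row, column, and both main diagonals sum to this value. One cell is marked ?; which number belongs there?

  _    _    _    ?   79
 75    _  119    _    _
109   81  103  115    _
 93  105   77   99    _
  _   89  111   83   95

From row 3, 495 − (109 + 81 + 103 + 115) gives (3,5) = 87.
Row 4 needs 495; the known cells sum to 374, so (4,5) = 121.
Row 5 must total 495; the given cells sum to 378, so (5,1) = 117.
Column 1 needs 495; the known cells sum to 394, so (1,1) = 101.
Column 3: 119 + 103 + 77 + 111 + ? = 495, so (1,3) = 85.
Using column 5: 79 + 87 + 121 + 95 + ? → (2,5) = 495 − 382 = 113.
Using main diagonal: 101 + 103 + 99 + 95 + ? → (2,2) = 495 − 398 = 97.
From anti-diagonal, 495 − (79 + 103 + 105 + 117) gives (2,4) = 91.
Column 2 must total 495; the given cells sum to 372, so (1,2) = 123.
Column 4: 91 + 115 + 99 + 83 + ? = 495, so (1,4) = 107.

107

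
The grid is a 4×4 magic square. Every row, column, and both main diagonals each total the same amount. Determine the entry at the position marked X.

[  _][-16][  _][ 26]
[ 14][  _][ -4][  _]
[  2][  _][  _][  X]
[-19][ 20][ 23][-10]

-7

Row 4 is complete and sums to 14; that is the magic constant.
The remaining cell in column 1 is (1,1) = 14 − (-3) = 17.
The remaining cell in anti-diagonal is (3,2) = 14 − 3 = 11.
The remaining cell in row 1 is (1,3) = 14 − 27 = -13.
From column 2, 14 − (-16 + 11 + 20) gives (2,2) = -1.
Column 3 needs 14; the known cells sum to 6, so (3,3) = 8.
The remaining cell in row 2 is (2,4) = 14 − 9 = 5.
Row 3 needs 14; the known cells sum to 21, so (3,4) = -7.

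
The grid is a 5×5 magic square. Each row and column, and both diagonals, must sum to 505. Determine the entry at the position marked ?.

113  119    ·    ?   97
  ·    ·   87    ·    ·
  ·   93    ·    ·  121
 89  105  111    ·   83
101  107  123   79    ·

Row 4: 89 + 105 + 111 + 83 + ? = 505, so (4,4) = 117.
The remaining cell in row 5 is (5,5) = 505 − 410 = 95.
The remaining cell in column 2 is (2,2) = 505 − 424 = 81.
Column 5: 97 + 121 + 83 + 95 + ? = 505, so (2,5) = 109.
Main diagonal: 113 + 81 + 117 + 95 + ? = 505, so (3,3) = 99.
Anti-diagonal must total 505; the given cells sum to 402, so (2,4) = 103.
Row 2 must total 505; the given cells sum to 380, so (2,1) = 125.
The remaining cell in column 1 is (3,1) = 505 − 428 = 77.
From column 3, 505 − (87 + 99 + 111 + 123) gives (1,3) = 85.
Using row 1: 113 + 119 + 85 + 97 + ? → (1,4) = 505 − 414 = 91.

91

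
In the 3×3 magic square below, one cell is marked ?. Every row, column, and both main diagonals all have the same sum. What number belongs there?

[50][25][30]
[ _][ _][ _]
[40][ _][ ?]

20

Row 1 is complete and sums to 105; that is the magic constant.
Using column 1: 50 + 40 + ? → (2,1) = 105 − 90 = 15.
Anti-diagonal: 30 + 40 + ? = 105, so (2,2) = 35.
The remaining cell in row 2 is (2,3) = 105 − 50 = 55.
Using column 2: 25 + 35 + ? → (3,2) = 105 − 60 = 45.
Column 3: 30 + 55 + ? = 105, so (3,3) = 20.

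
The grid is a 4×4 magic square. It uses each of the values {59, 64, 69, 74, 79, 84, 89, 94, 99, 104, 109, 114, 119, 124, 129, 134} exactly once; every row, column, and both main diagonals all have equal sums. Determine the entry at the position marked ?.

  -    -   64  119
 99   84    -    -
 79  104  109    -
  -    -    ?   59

124

The 16 entries sum to 1544, so each line sums to 1544/4 = 386.
The remaining cell in row 3 is (3,4) = 386 − 292 = 94.
Using column 4: 119 + 94 + 59 + ? → (2,4) = 386 − 272 = 114.
The remaining cell in main diagonal is (1,1) = 386 − 252 = 134.
Row 1: 134 + 64 + 119 + ? = 386, so (1,2) = 69.
Row 2: 99 + 84 + 114 + ? = 386, so (2,3) = 89.
From column 1, 386 − (134 + 99 + 79) gives (4,1) = 74.
Column 2 needs 386; the known cells sum to 257, so (4,2) = 129.
Column 3 must total 386; the given cells sum to 262, so (4,3) = 124.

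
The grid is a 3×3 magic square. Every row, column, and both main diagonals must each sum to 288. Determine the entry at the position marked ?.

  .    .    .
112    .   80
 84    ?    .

104

The remaining cell in row 2 is (2,2) = 288 − 192 = 96.
From column 1, 288 − (112 + 84) gives (1,1) = 92.
From main diagonal, 288 − (92 + 96) gives (3,3) = 100.
Using anti-diagonal: 96 + 84 + ? → (1,3) = 288 − 180 = 108.
Row 1 needs 288; the known cells sum to 200, so (1,2) = 88.
Using row 3: 84 + 100 + ? → (3,2) = 288 − 184 = 104.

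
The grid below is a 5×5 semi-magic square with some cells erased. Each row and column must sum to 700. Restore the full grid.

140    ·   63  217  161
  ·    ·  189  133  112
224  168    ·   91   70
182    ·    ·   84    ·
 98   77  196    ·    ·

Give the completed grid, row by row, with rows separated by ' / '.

Row 1 needs 700; the known cells sum to 581, so (1,2) = 119.
Using row 3: 224 + 168 + 91 + 70 + ? → (3,3) = 700 − 553 = 147.
Column 1 needs 700; the known cells sum to 644, so (2,1) = 56.
Column 3 needs 700; the known cells sum to 595, so (4,3) = 105.
Using column 4: 217 + 133 + 91 + 84 + ? → (5,4) = 700 − 525 = 175.
From row 2, 700 − (56 + 189 + 133 + 112) gives (2,2) = 210.
Row 5 must total 700; the given cells sum to 546, so (5,5) = 154.
Column 2: 119 + 210 + 168 + 77 + ? = 700, so (4,2) = 126.
From column 5, 700 − (161 + 112 + 70 + 154) gives (4,5) = 203.

140 119 63 217 161 / 56 210 189 133 112 / 224 168 147 91 70 / 182 126 105 84 203 / 98 77 196 175 154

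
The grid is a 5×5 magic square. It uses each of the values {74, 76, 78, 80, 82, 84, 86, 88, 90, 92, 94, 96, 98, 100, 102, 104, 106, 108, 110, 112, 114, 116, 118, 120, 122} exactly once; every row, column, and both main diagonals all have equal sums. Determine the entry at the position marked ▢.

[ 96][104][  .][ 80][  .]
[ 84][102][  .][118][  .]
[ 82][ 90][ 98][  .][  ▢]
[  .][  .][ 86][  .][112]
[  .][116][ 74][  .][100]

The 25 entries sum to 2450, so each line sums to 2450/5 = 490.
Column 2 needs 490; the known cells sum to 412, so (4,2) = 78.
From main diagonal, 490 − (96 + 102 + 98 + 100) gives (4,4) = 94.
From row 4, 490 − (78 + 86 + 94 + 112) gives (4,1) = 120.
From column 1, 490 − (96 + 84 + 82 + 120) gives (5,1) = 108.
From anti-diagonal, 490 − (118 + 98 + 78 + 108) gives (1,5) = 88.
Row 1: 96 + 104 + 80 + 88 + ? = 490, so (1,3) = 122.
Row 5 needs 490; the known cells sum to 398, so (5,4) = 92.
Column 3: 122 + 98 + 86 + 74 + ? = 490, so (2,3) = 110.
Column 4 needs 490; the known cells sum to 384, so (3,4) = 106.
Row 2: 84 + 102 + 110 + 118 + ? = 490, so (2,5) = 76.
Using row 3: 82 + 90 + 98 + 106 + ? → (3,5) = 490 − 376 = 114.

114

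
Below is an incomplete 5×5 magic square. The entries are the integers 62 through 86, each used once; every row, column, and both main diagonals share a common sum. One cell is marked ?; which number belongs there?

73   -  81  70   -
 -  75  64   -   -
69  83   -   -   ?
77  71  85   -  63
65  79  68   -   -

80

The entries are 62 through 86, which sum to 1850, so each line sums to 1850/5 = 370.
From row 4, 370 − (77 + 71 + 85 + 63) gives (4,4) = 74.
Using column 1: 73 + 69 + 77 + 65 + ? → (2,1) = 370 − 284 = 86.
From column 2, 370 − (75 + 83 + 71 + 79) gives (1,2) = 62.
Using column 3: 81 + 64 + 85 + 68 + ? → (3,3) = 370 − 298 = 72.
From main diagonal, 370 − (73 + 75 + 72 + 74) gives (5,5) = 76.
The remaining cell in row 1 is (1,5) = 370 − 286 = 84.
Row 5 needs 370; the known cells sum to 288, so (5,4) = 82.
Anti-diagonal: 84 + 72 + 71 + 65 + ? = 370, so (2,4) = 78.
Using row 2: 86 + 75 + 64 + 78 + ? → (2,5) = 370 − 303 = 67.
From column 4, 370 − (70 + 78 + 74 + 82) gives (3,4) = 66.
The remaining cell in column 5 is (3,5) = 370 − 290 = 80.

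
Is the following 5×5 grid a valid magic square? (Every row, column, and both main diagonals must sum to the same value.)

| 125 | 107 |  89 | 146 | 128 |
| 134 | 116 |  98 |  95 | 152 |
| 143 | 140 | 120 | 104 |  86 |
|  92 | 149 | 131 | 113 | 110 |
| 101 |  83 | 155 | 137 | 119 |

Row 1: 125 + 107 + 89 + 146 + 128 = 595.
Row 2: 134 + 116 + 98 + 95 + 152 = 595.
Row 3: 143 + 140 + 120 + 104 + 86 = 593.
Row 4: 92 + 149 + 131 + 113 + 110 = 595.
Row 5: 101 + 83 + 155 + 137 + 119 = 595.
Column 1: 125 + 134 + 143 + 92 + 101 = 595.
Column 2: 107 + 116 + 140 + 149 + 83 = 595.
Column 3: 89 + 98 + 120 + 131 + 155 = 593.
Column 4: 146 + 95 + 104 + 113 + 137 = 595.
Column 5: 128 + 152 + 86 + 110 + 119 = 595.
Main diagonal: 125 + 116 + 120 + 113 + 119 = 593.
Anti-diagonal: 128 + 95 + 120 + 149 + 101 = 593.

No — row 2 sums to 595 but anti-diagonal sums to 593.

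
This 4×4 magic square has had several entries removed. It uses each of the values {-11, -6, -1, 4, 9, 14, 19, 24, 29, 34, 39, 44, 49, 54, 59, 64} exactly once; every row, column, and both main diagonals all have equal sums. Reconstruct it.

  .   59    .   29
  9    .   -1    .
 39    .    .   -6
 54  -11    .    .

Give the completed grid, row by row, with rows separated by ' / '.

The 16 entries sum to 424, so each line sums to 424/4 = 106.
Column 1 must total 106; the given cells sum to 102, so (1,1) = 4.
The remaining cell in anti-diagonal is (3,2) = 106 − 82 = 24.
Using row 1: 4 + 59 + 29 + ? → (1,3) = 106 − 92 = 14.
Row 3 must total 106; the given cells sum to 57, so (3,3) = 49.
Column 2: 59 + 24 + (-11) + ? = 106, so (2,2) = 34.
From column 3, 106 − (14 + (-1) + 49) gives (4,3) = 44.
Main diagonal needs 106; the known cells sum to 87, so (4,4) = 19.
From row 2, 106 − (9 + 34 + (-1)) gives (2,4) = 64.

4 59 14 29 / 9 34 -1 64 / 39 24 49 -6 / 54 -11 44 19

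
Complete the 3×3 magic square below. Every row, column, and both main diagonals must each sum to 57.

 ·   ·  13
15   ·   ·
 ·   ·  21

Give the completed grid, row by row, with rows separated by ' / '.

The remaining cell in column 3 is (2,3) = 57 − 34 = 23.
Using row 2: 15 + 23 + ? → (2,2) = 57 − 38 = 19.
Main diagonal: 19 + 21 + ? = 57, so (1,1) = 17.
From anti-diagonal, 57 − (13 + 19) gives (3,1) = 25.
Row 1 must total 57; the given cells sum to 30, so (1,2) = 27.
The remaining cell in row 3 is (3,2) = 57 − 46 = 11.

17 27 13 / 15 19 23 / 25 11 21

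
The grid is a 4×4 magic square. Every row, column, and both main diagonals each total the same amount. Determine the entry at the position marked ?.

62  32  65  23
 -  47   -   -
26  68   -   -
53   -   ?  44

Row 1 is complete and sums to 182; that is the magic constant.
From column 1, 182 − (62 + 26 + 53) gives (2,1) = 41.
Column 2: 32 + 47 + 68 + ? = 182, so (4,2) = 35.
Main diagonal must total 182; the given cells sum to 153, so (3,3) = 29.
Anti-diagonal: 23 + 68 + 53 + ? = 182, so (2,3) = 38.
From row 2, 182 − (41 + 47 + 38) gives (2,4) = 56.
Row 3: 26 + 68 + 29 + ? = 182, so (3,4) = 59.
Using row 4: 53 + 35 + 44 + ? → (4,3) = 182 − 132 = 50.

50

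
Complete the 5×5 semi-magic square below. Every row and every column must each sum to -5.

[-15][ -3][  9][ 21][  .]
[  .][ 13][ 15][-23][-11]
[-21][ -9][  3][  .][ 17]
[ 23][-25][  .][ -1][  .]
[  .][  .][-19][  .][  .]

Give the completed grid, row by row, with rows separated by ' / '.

-15 -3 9 21 -17 / 1 13 15 -23 -11 / -21 -9 3 5 17 / 23 -25 -13 -1 11 / 7 19 -19 -7 -5

Using row 1: -15 + (-3) + 9 + 21 + ? → (1,5) = -5 − 12 = -17.
Row 2 must total -5; the given cells sum to -6, so (2,1) = 1.
Row 3: -21 + (-9) + 3 + 17 + ? = -5, so (3,4) = 5.
Column 1 must total -5; the given cells sum to -12, so (5,1) = 7.
The remaining cell in column 2 is (5,2) = -5 − (-24) = 19.
From column 3, -5 − (9 + 15 + 3 + (-19)) gives (4,3) = -13.
Using column 4: 21 + (-23) + 5 + (-1) + ? → (5,4) = -5 − 2 = -7.
The remaining cell in row 4 is (4,5) = -5 − (-16) = 11.
Row 5 must total -5; the given cells sum to 0, so (5,5) = -5.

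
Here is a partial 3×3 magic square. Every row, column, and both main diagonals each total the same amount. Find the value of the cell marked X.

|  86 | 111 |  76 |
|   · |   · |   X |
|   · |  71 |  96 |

101

Row 1 is complete and sums to 273; that is the magic constant.
The remaining cell in row 3 is (3,1) = 273 − 167 = 106.
Column 1 must total 273; the given cells sum to 192, so (2,1) = 81.
Column 2 needs 273; the known cells sum to 182, so (2,2) = 91.
Column 3 needs 273; the known cells sum to 172, so (2,3) = 101.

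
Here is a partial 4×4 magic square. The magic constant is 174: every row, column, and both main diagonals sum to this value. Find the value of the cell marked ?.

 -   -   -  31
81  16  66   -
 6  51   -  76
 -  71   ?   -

The remaining cell in row 2 is (2,4) = 174 − 163 = 11.
Using row 3: 6 + 51 + 76 + ? → (3,3) = 174 − 133 = 41.
Column 2 must total 174; the given cells sum to 138, so (1,2) = 36.
The remaining cell in column 4 is (4,4) = 174 − 118 = 56.
The remaining cell in main diagonal is (1,1) = 174 − 113 = 61.
Anti-diagonal must total 174; the given cells sum to 148, so (4,1) = 26.
Row 1: 61 + 36 + 31 + ? = 174, so (1,3) = 46.
Row 4 needs 174; the known cells sum to 153, so (4,3) = 21.

21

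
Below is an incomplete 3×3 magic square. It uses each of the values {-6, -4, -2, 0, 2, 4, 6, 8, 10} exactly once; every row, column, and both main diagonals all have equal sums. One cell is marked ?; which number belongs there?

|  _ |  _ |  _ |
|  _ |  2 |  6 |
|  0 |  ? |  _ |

The 9 entries sum to 18, so each line sums to 18/3 = 6.
Row 2: 2 + 6 + ? = 6, so (2,1) = -2.
Using column 1: -2 + 0 + ? → (1,1) = 6 − (-2) = 8.
Using main diagonal: 8 + 2 + ? → (3,3) = 6 − 10 = -4.
From anti-diagonal, 6 − (2 + 0) gives (1,3) = 4.
Row 1 needs 6; the known cells sum to 12, so (1,2) = -6.
The remaining cell in row 3 is (3,2) = 6 − (-4) = 10.

10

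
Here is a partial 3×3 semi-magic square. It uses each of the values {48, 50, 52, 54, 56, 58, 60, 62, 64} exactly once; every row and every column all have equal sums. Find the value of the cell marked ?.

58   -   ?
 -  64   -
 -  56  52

The 9 entries sum to 504, so each line sums to 504/3 = 168.
Row 3 needs 168; the known cells sum to 108, so (3,1) = 60.
Column 1: 58 + 60 + ? = 168, so (2,1) = 50.
Column 2: 64 + 56 + ? = 168, so (1,2) = 48.
Row 1: 58 + 48 + ? = 168, so (1,3) = 62.

62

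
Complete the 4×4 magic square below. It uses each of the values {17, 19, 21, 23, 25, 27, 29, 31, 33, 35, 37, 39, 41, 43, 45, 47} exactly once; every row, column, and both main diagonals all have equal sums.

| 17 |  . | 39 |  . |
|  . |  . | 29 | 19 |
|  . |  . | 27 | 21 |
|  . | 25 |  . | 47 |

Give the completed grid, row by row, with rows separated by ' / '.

17 31 39 41 / 43 37 29 19 / 45 35 27 21 / 23 25 33 47

The 16 entries sum to 512, so each line sums to 512/4 = 128.
From column 3, 128 − (39 + 29 + 27) gives (4,3) = 33.
Column 4 must total 128; the given cells sum to 87, so (1,4) = 41.
Main diagonal must total 128; the given cells sum to 91, so (2,2) = 37.
From row 1, 128 − (17 + 39 + 41) gives (1,2) = 31.
Row 2 needs 128; the known cells sum to 85, so (2,1) = 43.
Row 4 needs 128; the known cells sum to 105, so (4,1) = 23.
Column 1 must total 128; the given cells sum to 83, so (3,1) = 45.
Column 2: 31 + 37 + 25 + ? = 128, so (3,2) = 35.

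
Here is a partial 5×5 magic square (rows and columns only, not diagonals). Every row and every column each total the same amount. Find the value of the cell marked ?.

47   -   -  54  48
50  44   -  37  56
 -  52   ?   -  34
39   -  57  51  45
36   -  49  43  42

Column 5 is complete and sums to 225; that is the magic constant.
Row 2: 50 + 44 + 37 + 56 + ? = 225, so (2,3) = 38.
Row 4 must total 225; the given cells sum to 192, so (4,2) = 33.
The remaining cell in row 5 is (5,2) = 225 − 170 = 55.
Column 1 needs 225; the known cells sum to 172, so (3,1) = 53.
Column 2 must total 225; the given cells sum to 184, so (1,2) = 41.
Column 4: 54 + 37 + 51 + 43 + ? = 225, so (3,4) = 40.
From row 1, 225 − (47 + 41 + 54 + 48) gives (1,3) = 35.
Row 3 must total 225; the given cells sum to 179, so (3,3) = 46.

46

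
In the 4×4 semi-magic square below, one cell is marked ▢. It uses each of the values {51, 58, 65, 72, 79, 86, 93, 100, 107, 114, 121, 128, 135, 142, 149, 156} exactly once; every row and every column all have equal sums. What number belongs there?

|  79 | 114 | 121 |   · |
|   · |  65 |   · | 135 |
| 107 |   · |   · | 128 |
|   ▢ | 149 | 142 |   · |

The 16 entries sum to 1656, so each line sums to 1656/4 = 414.
From row 1, 414 − (79 + 114 + 121) gives (1,4) = 100.
Using column 2: 114 + 65 + 149 + ? → (3,2) = 414 − 328 = 86.
The remaining cell in column 4 is (4,4) = 414 − 363 = 51.
Row 3 needs 414; the known cells sum to 321, so (3,3) = 93.
Row 4 must total 414; the given cells sum to 342, so (4,1) = 72.

72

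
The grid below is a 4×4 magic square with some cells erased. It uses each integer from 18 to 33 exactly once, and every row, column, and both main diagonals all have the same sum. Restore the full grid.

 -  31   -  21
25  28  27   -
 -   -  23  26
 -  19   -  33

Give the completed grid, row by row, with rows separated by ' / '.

The entries are 18 through 33, which sum to 408, so each line sums to 408/4 = 102.
Row 2 must total 102; the given cells sum to 80, so (2,4) = 22.
Using column 2: 31 + 28 + 19 + ? → (3,2) = 102 − 78 = 24.
Using main diagonal: 28 + 23 + 33 + ? → (1,1) = 102 − 84 = 18.
Using anti-diagonal: 21 + 27 + 24 + ? → (4,1) = 102 − 72 = 30.
Row 1 must total 102; the given cells sum to 70, so (1,3) = 32.
Row 3 needs 102; the known cells sum to 73, so (3,1) = 29.
Row 4 needs 102; the known cells sum to 82, so (4,3) = 20.

18 31 32 21 / 25 28 27 22 / 29 24 23 26 / 30 19 20 33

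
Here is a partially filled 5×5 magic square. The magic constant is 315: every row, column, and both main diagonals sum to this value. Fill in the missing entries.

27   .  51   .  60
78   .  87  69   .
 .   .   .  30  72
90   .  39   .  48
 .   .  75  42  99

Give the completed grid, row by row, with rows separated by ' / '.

27 84 51 93 60 / 78 45 87 69 36 / 54 96 63 30 72 / 90 57 39 81 48 / 66 33 75 42 99

Using column 3: 51 + 87 + 39 + 75 + ? → (3,3) = 315 − 252 = 63.
Using column 5: 60 + 72 + 48 + 99 + ? → (2,5) = 315 − 279 = 36.
Row 2 must total 315; the given cells sum to 270, so (2,2) = 45.
Using main diagonal: 27 + 45 + 63 + 99 + ? → (4,4) = 315 − 234 = 81.
Row 4 needs 315; the known cells sum to 258, so (4,2) = 57.
The remaining cell in column 4 is (1,4) = 315 − 222 = 93.
Anti-diagonal: 60 + 69 + 63 + 57 + ? = 315, so (5,1) = 66.
The remaining cell in row 1 is (1,2) = 315 − 231 = 84.
Row 5 must total 315; the given cells sum to 282, so (5,2) = 33.
Column 1: 27 + 78 + 90 + 66 + ? = 315, so (3,1) = 54.
From column 2, 315 − (84 + 45 + 57 + 33) gives (3,2) = 96.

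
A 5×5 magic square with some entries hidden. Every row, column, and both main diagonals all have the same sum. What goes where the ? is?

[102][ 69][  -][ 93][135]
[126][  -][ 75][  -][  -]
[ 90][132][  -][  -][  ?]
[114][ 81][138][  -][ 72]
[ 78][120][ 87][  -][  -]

Column 1 is complete and sums to 510; that is the magic constant.
Using row 1: 102 + 69 + 93 + 135 + ? → (1,3) = 510 − 399 = 111.
Row 4: 114 + 81 + 138 + 72 + ? = 510, so (4,4) = 105.
The remaining cell in column 2 is (2,2) = 510 − 402 = 108.
The remaining cell in column 3 is (3,3) = 510 − 411 = 99.
From main diagonal, 510 − (102 + 108 + 99 + 105) gives (5,5) = 96.
Using anti-diagonal: 135 + 99 + 81 + 78 + ? → (2,4) = 510 − 393 = 117.
The remaining cell in row 2 is (2,5) = 510 − 426 = 84.
Row 5: 78 + 120 + 87 + 96 + ? = 510, so (5,4) = 129.
Using column 4: 93 + 117 + 105 + 129 + ? → (3,4) = 510 − 444 = 66.
Column 5 needs 510; the known cells sum to 387, so (3,5) = 123.

123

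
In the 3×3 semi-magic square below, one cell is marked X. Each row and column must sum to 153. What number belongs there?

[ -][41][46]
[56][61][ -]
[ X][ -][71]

31

Row 1: 41 + 46 + ? = 153, so (1,1) = 66.
Row 2: 56 + 61 + ? = 153, so (2,3) = 36.
Column 1: 66 + 56 + ? = 153, so (3,1) = 31.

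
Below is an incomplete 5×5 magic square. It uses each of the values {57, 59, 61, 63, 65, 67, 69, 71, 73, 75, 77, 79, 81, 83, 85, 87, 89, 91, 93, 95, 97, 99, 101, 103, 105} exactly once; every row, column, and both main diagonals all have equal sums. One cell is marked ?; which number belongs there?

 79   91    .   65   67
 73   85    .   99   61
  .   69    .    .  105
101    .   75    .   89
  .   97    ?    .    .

The 25 entries sum to 2025, so each line sums to 2025/5 = 405.
Using row 1: 79 + 91 + 65 + 67 + ? → (1,3) = 405 − 302 = 103.
Row 2 must total 405; the given cells sum to 318, so (2,3) = 87.
Using column 2: 91 + 85 + 69 + 97 + ? → (4,2) = 405 − 342 = 63.
Column 5 must total 405; the given cells sum to 322, so (5,5) = 83.
Using row 4: 101 + 63 + 75 + 89 + ? → (4,4) = 405 − 328 = 77.
Main diagonal: 79 + 85 + 77 + 83 + ? = 405, so (3,3) = 81.
The remaining cell in anti-diagonal is (5,1) = 405 − 310 = 95.
Column 1 needs 405; the known cells sum to 348, so (3,1) = 57.
Column 3 must total 405; the given cells sum to 346, so (5,3) = 59.

59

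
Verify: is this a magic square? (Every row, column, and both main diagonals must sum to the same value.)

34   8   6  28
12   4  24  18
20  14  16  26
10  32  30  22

No — column 3 sums to 76 but column 2 sums to 58.

Row 1: 34 + 8 + 6 + 28 = 76.
Row 2: 12 + 4 + 24 + 18 = 58.
Row 3: 20 + 14 + 16 + 26 = 76.
Row 4: 10 + 32 + 30 + 22 = 94.
Column 1: 34 + 12 + 20 + 10 = 76.
Column 2: 8 + 4 + 14 + 32 = 58.
Column 3: 6 + 24 + 16 + 30 = 76.
Column 4: 28 + 18 + 26 + 22 = 94.
Main diagonal: 34 + 4 + 16 + 22 = 76.
Anti-diagonal: 28 + 24 + 14 + 10 = 76.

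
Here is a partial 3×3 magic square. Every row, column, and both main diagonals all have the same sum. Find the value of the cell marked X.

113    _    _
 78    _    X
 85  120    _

106

Column 1 is complete and sums to 276; that is the magic constant.
Row 3 must total 276; the given cells sum to 205, so (3,3) = 71.
The remaining cell in main diagonal is (2,2) = 276 − 184 = 92.
Anti-diagonal: 92 + 85 + ? = 276, so (1,3) = 99.
The remaining cell in row 1 is (1,2) = 276 − 212 = 64.
From row 2, 276 − (78 + 92) gives (2,3) = 106.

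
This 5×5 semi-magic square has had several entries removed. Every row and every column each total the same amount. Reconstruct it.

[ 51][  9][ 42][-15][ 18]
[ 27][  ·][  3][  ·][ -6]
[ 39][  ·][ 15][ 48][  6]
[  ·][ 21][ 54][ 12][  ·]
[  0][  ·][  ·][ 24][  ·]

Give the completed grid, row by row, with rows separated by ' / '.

Row 1 is already complete: 51 + 9 + 42 + -15 + 18 = 105, so that is the magic constant.
From row 3, 105 − (39 + 15 + 48 + 6) gives (3,2) = -3.
The remaining cell in column 1 is (4,1) = 105 − 117 = -12.
From column 3, 105 − (42 + 3 + 15 + 54) gives (5,3) = -9.
Column 4 needs 105; the known cells sum to 69, so (2,4) = 36.
Using row 2: 27 + 3 + 36 + (-6) + ? → (2,2) = 105 − 60 = 45.
Row 4 must total 105; the given cells sum to 75, so (4,5) = 30.
From column 2, 105 − (9 + 45 + (-3) + 21) gives (5,2) = 33.
Column 5 must total 105; the given cells sum to 48, so (5,5) = 57.

51 9 42 -15 18 / 27 45 3 36 -6 / 39 -3 15 48 6 / -12 21 54 12 30 / 0 33 -9 24 57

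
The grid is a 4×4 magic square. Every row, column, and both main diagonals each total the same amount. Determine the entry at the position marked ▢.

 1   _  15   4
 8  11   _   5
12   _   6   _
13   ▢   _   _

Column 1 is complete and sums to 34; that is the magic constant.
Row 1: 1 + 15 + 4 + ? = 34, so (1,2) = 14.
From row 2, 34 − (8 + 11 + 5) gives (2,3) = 10.
The remaining cell in column 3 is (4,3) = 34 − 31 = 3.
From main diagonal, 34 − (1 + 11 + 6) gives (4,4) = 16.
From anti-diagonal, 34 − (4 + 10 + 13) gives (3,2) = 7.
Using row 3: 12 + 7 + 6 + ? → (3,4) = 34 − 25 = 9.
Using row 4: 13 + 3 + 16 + ? → (4,2) = 34 − 32 = 2.

2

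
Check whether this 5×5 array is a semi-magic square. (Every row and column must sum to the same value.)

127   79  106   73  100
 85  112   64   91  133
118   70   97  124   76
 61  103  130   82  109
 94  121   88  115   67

Row 1: 127 + 79 + 106 + 73 + 100 = 485.
Row 2: 85 + 112 + 64 + 91 + 133 = 485.
Row 3: 118 + 70 + 97 + 124 + 76 = 485.
Row 4: 61 + 103 + 130 + 82 + 109 = 485.
Row 5: 94 + 121 + 88 + 115 + 67 = 485.
Column 1: 127 + 85 + 118 + 61 + 94 = 485.
Column 2: 79 + 112 + 70 + 103 + 121 = 485.
Column 3: 106 + 64 + 97 + 130 + 88 = 485.
Column 4: 73 + 91 + 124 + 82 + 115 = 485.
Column 5: 100 + 133 + 76 + 109 + 67 = 485.
All lines sum to 485.

Yes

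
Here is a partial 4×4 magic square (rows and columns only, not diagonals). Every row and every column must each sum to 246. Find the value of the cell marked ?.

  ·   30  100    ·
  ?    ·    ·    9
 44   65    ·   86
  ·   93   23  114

From row 3, 246 − (44 + 65 + 86) gives (3,3) = 51.
The remaining cell in row 4 is (4,1) = 246 − 230 = 16.
Using column 2: 30 + 65 + 93 + ? → (2,2) = 246 − 188 = 58.
The remaining cell in column 3 is (2,3) = 246 − 174 = 72.
The remaining cell in column 4 is (1,4) = 246 − 209 = 37.
Row 1 needs 246; the known cells sum to 167, so (1,1) = 79.
From row 2, 246 − (58 + 72 + 9) gives (2,1) = 107.

107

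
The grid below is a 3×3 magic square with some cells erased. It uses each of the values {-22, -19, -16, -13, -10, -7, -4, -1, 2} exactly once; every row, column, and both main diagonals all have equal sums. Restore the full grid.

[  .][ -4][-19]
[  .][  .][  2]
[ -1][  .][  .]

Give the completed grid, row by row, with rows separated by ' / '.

The 9 entries sum to -90, so each line sums to -90/3 = -30.
Row 1 needs -30; the known cells sum to -23, so (1,1) = -7.
From column 1, -30 − (-7 + (-1)) gives (2,1) = -22.
Column 3 must total -30; the given cells sum to -17, so (3,3) = -13.
Main diagonal needs -30; the known cells sum to -20, so (2,2) = -10.
Using row 3: -1 + (-13) + ? → (3,2) = -30 − (-14) = -16.

-7 -4 -19 / -22 -10 2 / -1 -16 -13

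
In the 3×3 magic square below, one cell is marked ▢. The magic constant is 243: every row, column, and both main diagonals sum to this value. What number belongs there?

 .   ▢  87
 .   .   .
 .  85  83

Row 3 must total 243; the given cells sum to 168, so (3,1) = 75.
The remaining cell in column 3 is (2,3) = 243 − 170 = 73.
From anti-diagonal, 243 − (87 + 75) gives (2,2) = 81.
Row 2 needs 243; the known cells sum to 154, so (2,1) = 89.
Column 1 needs 243; the known cells sum to 164, so (1,1) = 79.
Column 2 needs 243; the known cells sum to 166, so (1,2) = 77.

77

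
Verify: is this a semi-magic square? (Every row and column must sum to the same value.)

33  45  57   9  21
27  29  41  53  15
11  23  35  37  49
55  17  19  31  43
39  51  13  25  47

No — row 5 sums to 175 but column 3 sums to 165.

Row 1: 33 + 45 + 57 + 9 + 21 = 165.
Row 2: 27 + 29 + 41 + 53 + 15 = 165.
Row 3: 11 + 23 + 35 + 37 + 49 = 155.
Row 4: 55 + 17 + 19 + 31 + 43 = 165.
Row 5: 39 + 51 + 13 + 25 + 47 = 175.
Column 1: 33 + 27 + 11 + 55 + 39 = 165.
Column 2: 45 + 29 + 23 + 17 + 51 = 165.
Column 3: 57 + 41 + 35 + 19 + 13 = 165.
Column 4: 9 + 53 + 37 + 31 + 25 = 155.
Column 5: 21 + 15 + 49 + 43 + 47 = 175.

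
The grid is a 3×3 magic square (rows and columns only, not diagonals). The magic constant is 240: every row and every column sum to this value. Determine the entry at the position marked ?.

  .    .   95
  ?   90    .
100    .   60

The remaining cell in row 3 is (3,2) = 240 − 160 = 80.
Column 2 needs 240; the known cells sum to 170, so (1,2) = 70.
Column 3 must total 240; the given cells sum to 155, so (2,3) = 85.
Row 1: 70 + 95 + ? = 240, so (1,1) = 75.
From row 2, 240 − (90 + 85) gives (2,1) = 65.

65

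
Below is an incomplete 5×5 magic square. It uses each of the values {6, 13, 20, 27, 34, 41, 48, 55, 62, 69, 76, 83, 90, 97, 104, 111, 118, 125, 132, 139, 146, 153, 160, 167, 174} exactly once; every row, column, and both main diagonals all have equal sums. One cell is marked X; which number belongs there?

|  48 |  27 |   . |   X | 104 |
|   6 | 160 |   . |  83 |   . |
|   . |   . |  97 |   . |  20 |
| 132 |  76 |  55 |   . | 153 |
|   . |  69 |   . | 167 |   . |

125

The 25 entries sum to 2250, so each line sums to 2250/5 = 450.
From row 4, 450 − (132 + 76 + 55 + 153) gives (4,4) = 34.
Column 2 must total 450; the given cells sum to 332, so (3,2) = 118.
Main diagonal needs 450; the known cells sum to 339, so (5,5) = 111.
The remaining cell in anti-diagonal is (5,1) = 450 − 360 = 90.
Row 5 needs 450; the known cells sum to 437, so (5,3) = 13.
The remaining cell in column 1 is (3,1) = 450 − 276 = 174.
From column 5, 450 − (104 + 20 + 153 + 111) gives (2,5) = 62.
From row 2, 450 − (6 + 160 + 83 + 62) gives (2,3) = 139.
The remaining cell in row 3 is (3,4) = 450 − 409 = 41.
From column 3, 450 − (139 + 97 + 55 + 13) gives (1,3) = 146.
Column 4 needs 450; the known cells sum to 325, so (1,4) = 125.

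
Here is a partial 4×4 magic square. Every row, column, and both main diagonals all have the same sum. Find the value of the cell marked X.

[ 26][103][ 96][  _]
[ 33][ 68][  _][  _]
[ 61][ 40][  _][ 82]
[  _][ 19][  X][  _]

Column 2 is complete and sums to 230; that is the magic constant.
The remaining cell in row 1 is (1,4) = 230 − 225 = 5.
Row 3 must total 230; the given cells sum to 183, so (3,3) = 47.
Column 1 must total 230; the given cells sum to 120, so (4,1) = 110.
The remaining cell in main diagonal is (4,4) = 230 − 141 = 89.
From anti-diagonal, 230 − (5 + 40 + 110) gives (2,3) = 75.
Row 2 needs 230; the known cells sum to 176, so (2,4) = 54.
Using row 4: 110 + 19 + 89 + ? → (4,3) = 230 − 218 = 12.

12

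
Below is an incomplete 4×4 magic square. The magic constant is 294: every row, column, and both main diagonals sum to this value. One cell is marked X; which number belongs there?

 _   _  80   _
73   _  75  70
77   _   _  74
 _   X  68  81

Row 2: 73 + 75 + 70 + ? = 294, so (2,2) = 76.
Column 3: 80 + 75 + 68 + ? = 294, so (3,3) = 71.
The remaining cell in column 4 is (1,4) = 294 − 225 = 69.
From main diagonal, 294 − (76 + 71 + 81) gives (1,1) = 66.
Row 1: 66 + 80 + 69 + ? = 294, so (1,2) = 79.
From row 3, 294 − (77 + 71 + 74) gives (3,2) = 72.
Column 1: 66 + 73 + 77 + ? = 294, so (4,1) = 78.
Column 2: 79 + 76 + 72 + ? = 294, so (4,2) = 67.

67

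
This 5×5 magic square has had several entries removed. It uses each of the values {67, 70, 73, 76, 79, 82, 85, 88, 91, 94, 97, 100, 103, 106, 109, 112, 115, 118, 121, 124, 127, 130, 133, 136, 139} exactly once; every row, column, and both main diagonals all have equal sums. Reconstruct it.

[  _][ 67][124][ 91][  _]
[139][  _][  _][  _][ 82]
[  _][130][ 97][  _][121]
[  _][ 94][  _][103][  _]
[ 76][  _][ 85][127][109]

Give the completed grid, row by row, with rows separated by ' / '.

The 25 entries sum to 2575, so each line sums to 2575/5 = 515.
The remaining cell in row 5 is (5,2) = 515 − 397 = 118.
Column 2 must total 515; the given cells sum to 409, so (2,2) = 106.
Using main diagonal: 106 + 97 + 103 + 109 + ? → (1,1) = 515 − 415 = 100.
Row 1: 100 + 67 + 124 + 91 + ? = 515, so (1,5) = 133.
Using column 5: 133 + 82 + 121 + 109 + ? → (4,5) = 515 − 445 = 70.
Anti-diagonal needs 515; the known cells sum to 400, so (2,4) = 115.
Using row 2: 139 + 106 + 115 + 82 + ? → (2,3) = 515 − 442 = 73.
Column 3: 124 + 73 + 97 + 85 + ? = 515, so (4,3) = 136.
Column 4: 91 + 115 + 103 + 127 + ? = 515, so (3,4) = 79.
The remaining cell in row 3 is (3,1) = 515 − 427 = 88.
From row 4, 515 − (94 + 136 + 103 + 70) gives (4,1) = 112.

100 67 124 91 133 / 139 106 73 115 82 / 88 130 97 79 121 / 112 94 136 103 70 / 76 118 85 127 109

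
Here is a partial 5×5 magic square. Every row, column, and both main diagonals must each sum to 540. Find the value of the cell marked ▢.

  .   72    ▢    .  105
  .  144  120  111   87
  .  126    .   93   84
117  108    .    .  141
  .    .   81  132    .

Row 2 must total 540; the given cells sum to 462, so (2,1) = 78.
From column 2, 540 − (72 + 144 + 126 + 108) gives (5,2) = 90.
From column 5, 540 − (105 + 87 + 84 + 141) gives (5,5) = 123.
From row 5, 540 − (90 + 81 + 132 + 123) gives (5,1) = 114.
The remaining cell in anti-diagonal is (3,3) = 540 − 438 = 102.
Using row 3: 126 + 102 + 93 + 84 + ? → (3,1) = 540 − 405 = 135.
The remaining cell in column 1 is (1,1) = 540 − 444 = 96.
Main diagonal needs 540; the known cells sum to 465, so (4,4) = 75.
Using row 4: 117 + 108 + 75 + 141 + ? → (4,3) = 540 − 441 = 99.
Column 3: 120 + 102 + 99 + 81 + ? = 540, so (1,3) = 138.

138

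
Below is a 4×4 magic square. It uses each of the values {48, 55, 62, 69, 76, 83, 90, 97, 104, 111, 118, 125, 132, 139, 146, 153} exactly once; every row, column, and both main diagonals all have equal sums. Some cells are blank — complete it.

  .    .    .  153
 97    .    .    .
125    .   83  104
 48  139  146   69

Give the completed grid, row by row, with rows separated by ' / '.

The 16 entries sum to 1608, so each line sums to 1608/4 = 402.
From row 3, 402 − (125 + 83 + 104) gives (3,2) = 90.
Using column 1: 97 + 125 + 48 + ? → (1,1) = 402 − 270 = 132.
Using column 4: 153 + 104 + 69 + ? → (2,4) = 402 − 326 = 76.
Main diagonal needs 402; the known cells sum to 284, so (2,2) = 118.
Anti-diagonal must total 402; the given cells sum to 291, so (2,3) = 111.
Column 2 must total 402; the given cells sum to 347, so (1,2) = 55.
Column 3 needs 402; the known cells sum to 340, so (1,3) = 62.

132 55 62 153 / 97 118 111 76 / 125 90 83 104 / 48 139 146 69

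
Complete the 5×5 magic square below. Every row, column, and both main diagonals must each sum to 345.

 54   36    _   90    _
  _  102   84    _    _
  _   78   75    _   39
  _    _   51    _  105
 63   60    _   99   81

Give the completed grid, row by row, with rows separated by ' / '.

54 36 93 90 72 / 45 102 84 66 48 / 96 78 75 57 39 / 87 69 51 33 105 / 63 60 42 99 81

Row 5 needs 345; the known cells sum to 303, so (5,3) = 42.
Column 2: 36 + 102 + 78 + 60 + ? = 345, so (4,2) = 69.
Column 3 must total 345; the given cells sum to 252, so (1,3) = 93.
Using main diagonal: 54 + 102 + 75 + 81 + ? → (4,4) = 345 − 312 = 33.
Row 1 needs 345; the known cells sum to 273, so (1,5) = 72.
Row 4 must total 345; the given cells sum to 258, so (4,1) = 87.
Using column 5: 72 + 39 + 105 + 81 + ? → (2,5) = 345 − 297 = 48.
From anti-diagonal, 345 − (72 + 75 + 69 + 63) gives (2,4) = 66.
The remaining cell in row 2 is (2,1) = 345 − 300 = 45.
Column 1 needs 345; the known cells sum to 249, so (3,1) = 96.
Column 4: 90 + 66 + 33 + 99 + ? = 345, so (3,4) = 57.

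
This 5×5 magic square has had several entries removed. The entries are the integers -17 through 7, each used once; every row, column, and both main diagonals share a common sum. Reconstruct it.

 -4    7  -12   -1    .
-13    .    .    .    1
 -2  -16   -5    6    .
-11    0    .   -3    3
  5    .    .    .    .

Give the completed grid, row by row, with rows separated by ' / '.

-4 7 -12 -1 -15 / -13 -7 4 -10 1 / -2 -16 -5 6 -8 / -11 0 -14 -3 3 / 5 -9 2 -17 -6

The entries are -17 through 7, which sum to -125, so each line sums to -125/5 = -25.
From row 1, -25 − (-4 + 7 + (-12) + (-1)) gives (1,5) = -15.
Row 3: -2 + (-16) + (-5) + 6 + ? = -25, so (3,5) = -8.
From row 4, -25 − (-11 + 0 + (-3) + 3) gives (4,3) = -14.
Column 5 must total -25; the given cells sum to -19, so (5,5) = -6.
Main diagonal must total -25; the given cells sum to -18, so (2,2) = -7.
The remaining cell in anti-diagonal is (2,4) = -25 − (-15) = -10.
Row 2: -13 + (-7) + (-10) + 1 + ? = -25, so (2,3) = 4.
From column 2, -25 − (7 + (-7) + (-16) + 0) gives (5,2) = -9.
Column 3: -12 + 4 + (-5) + (-14) + ? = -25, so (5,3) = 2.
From column 4, -25 − (-1 + (-10) + 6 + (-3)) gives (5,4) = -17.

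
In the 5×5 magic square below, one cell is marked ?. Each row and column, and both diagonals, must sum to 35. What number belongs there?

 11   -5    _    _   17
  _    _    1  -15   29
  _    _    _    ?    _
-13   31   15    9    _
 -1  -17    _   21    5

-3

The remaining cell in row 4 is (4,5) = 35 − 42 = -7.
Using row 5: -1 + (-17) + 21 + 5 + ? → (5,3) = 35 − 8 = 27.
Column 5 needs 35; the known cells sum to 44, so (3,5) = -9.
Anti-diagonal must total 35; the given cells sum to 32, so (3,3) = 3.
Using column 3: 1 + 3 + 15 + 27 + ? → (1,3) = 35 − 46 = -11.
From main diagonal, 35 − (11 + 3 + 9 + 5) gives (2,2) = 7.
Row 1: 11 + (-5) + (-11) + 17 + ? = 35, so (1,4) = 23.
Row 2 needs 35; the known cells sum to 22, so (2,1) = 13.
From column 1, 35 − (11 + 13 + (-13) + (-1)) gives (3,1) = 25.
Column 2 must total 35; the given cells sum to 16, so (3,2) = 19.
From column 4, 35 − (23 + (-15) + 9 + 21) gives (3,4) = -3.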